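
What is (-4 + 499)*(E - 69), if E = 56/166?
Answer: -2821005/83 ≈ -33988.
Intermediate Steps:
E = 28/83 (E = 56*(1/166) = 28/83 ≈ 0.33735)
(-4 + 499)*(E - 69) = (-4 + 499)*(28/83 - 69) = 495*(-5699/83) = -2821005/83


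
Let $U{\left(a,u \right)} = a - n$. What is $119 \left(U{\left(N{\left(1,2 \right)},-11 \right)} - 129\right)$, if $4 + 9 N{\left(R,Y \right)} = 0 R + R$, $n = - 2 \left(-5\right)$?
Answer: $- \frac{49742}{3} \approx -16581.0$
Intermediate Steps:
$n = 10$ ($n = \left(-1\right) \left(-10\right) = 10$)
$N{\left(R,Y \right)} = - \frac{4}{9} + \frac{R}{9}$ ($N{\left(R,Y \right)} = - \frac{4}{9} + \frac{0 R + R}{9} = - \frac{4}{9} + \frac{0 + R}{9} = - \frac{4}{9} + \frac{R}{9}$)
$U{\left(a,u \right)} = -10 + a$ ($U{\left(a,u \right)} = a - 10 = -10 + a$)
$119 \left(U{\left(N{\left(1,2 \right)},-11 \right)} - 129\right) = 119 \left(\left(-10 + \left(- \frac{4}{9} + \frac{1}{9} \cdot 1\right)\right) - 129\right) = 119 \left(\left(-10 + \left(- \frac{4}{9} + \frac{1}{9}\right)\right) - 129\right) = 119 \left(\left(-10 - \frac{1}{3}\right) - 129\right) = 119 \left(- \frac{31}{3} - 129\right) = 119 \left(- \frac{418}{3}\right) = - \frac{49742}{3}$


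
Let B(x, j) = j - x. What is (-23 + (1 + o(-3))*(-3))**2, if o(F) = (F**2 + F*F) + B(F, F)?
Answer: 6400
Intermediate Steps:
o(F) = 2*F**2 (o(F) = (F**2 + F*F) + (F - F) = (F**2 + F**2) + 0 = 2*F**2 + 0 = 2*F**2)
(-23 + (1 + o(-3))*(-3))**2 = (-23 + (1 + 2*(-3)**2)*(-3))**2 = (-23 + (1 + 2*9)*(-3))**2 = (-23 + (1 + 18)*(-3))**2 = (-23 + 19*(-3))**2 = (-23 - 57)**2 = (-80)**2 = 6400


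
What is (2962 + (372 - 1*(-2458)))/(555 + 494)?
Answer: 5792/1049 ≈ 5.5214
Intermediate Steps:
(2962 + (372 - 1*(-2458)))/(555 + 494) = (2962 + (372 + 2458))/1049 = (2962 + 2830)*(1/1049) = 5792*(1/1049) = 5792/1049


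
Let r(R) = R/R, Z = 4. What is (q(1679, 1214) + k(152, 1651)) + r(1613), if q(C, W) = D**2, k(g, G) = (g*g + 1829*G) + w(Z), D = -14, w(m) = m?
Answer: 3042984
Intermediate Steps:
r(R) = 1
k(g, G) = 4 + g**2 + 1829*G (k(g, G) = (g*g + 1829*G) + 4 = (g**2 + 1829*G) + 4 = 4 + g**2 + 1829*G)
q(C, W) = 196 (q(C, W) = (-14)**2 = 196)
(q(1679, 1214) + k(152, 1651)) + r(1613) = (196 + (4 + 152**2 + 1829*1651)) + 1 = (196 + (4 + 23104 + 3019679)) + 1 = (196 + 3042787) + 1 = 3042983 + 1 = 3042984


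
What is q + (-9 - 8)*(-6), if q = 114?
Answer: 216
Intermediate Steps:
q + (-9 - 8)*(-6) = 114 + (-9 - 8)*(-6) = 114 - 17*(-6) = 114 + 102 = 216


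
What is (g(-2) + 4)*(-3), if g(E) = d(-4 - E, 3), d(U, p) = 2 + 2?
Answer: -24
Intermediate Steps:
d(U, p) = 4
g(E) = 4
(g(-2) + 4)*(-3) = (4 + 4)*(-3) = 8*(-3) = -24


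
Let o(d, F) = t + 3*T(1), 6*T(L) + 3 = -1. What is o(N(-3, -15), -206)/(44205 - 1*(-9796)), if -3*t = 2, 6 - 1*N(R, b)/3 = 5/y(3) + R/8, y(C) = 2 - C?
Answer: -8/162003 ≈ -4.9382e-5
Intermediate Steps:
N(R, b) = 33 - 3*R/8 (N(R, b) = 18 - 3*(5/(2 - 1*3) + R/8) = 18 - 3*(5/(2 - 3) + R*(⅛)) = 18 - 3*(5/(-1) + R/8) = 18 - 3*(5*(-1) + R/8) = 18 - 3*(-5 + R/8) = 18 + (15 - 3*R/8) = 33 - 3*R/8)
T(L) = -⅔ (T(L) = -½ + (⅙)*(-1) = -½ - ⅙ = -⅔)
t = -⅔ (t = -⅓*2 = -⅔ ≈ -0.66667)
o(d, F) = -8/3 (o(d, F) = -⅔ + 3*(-⅔) = -⅔ - 2 = -8/3)
o(N(-3, -15), -206)/(44205 - 1*(-9796)) = -8/(3*(44205 - 1*(-9796))) = -8/(3*(44205 + 9796)) = -8/3/54001 = -8/3*1/54001 = -8/162003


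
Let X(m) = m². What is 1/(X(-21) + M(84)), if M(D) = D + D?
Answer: 1/609 ≈ 0.0016420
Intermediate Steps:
M(D) = 2*D
1/(X(-21) + M(84)) = 1/((-21)² + 2*84) = 1/(441 + 168) = 1/609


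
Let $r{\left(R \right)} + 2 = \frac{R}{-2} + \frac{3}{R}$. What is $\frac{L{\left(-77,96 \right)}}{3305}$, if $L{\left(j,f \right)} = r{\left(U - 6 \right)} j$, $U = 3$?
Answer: $\frac{231}{6610} \approx 0.034947$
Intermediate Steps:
$r{\left(R \right)} = -2 + \frac{3}{R} - \frac{R}{2}$ ($r{\left(R \right)} = -2 + \left(\frac{R}{-2} + \frac{3}{R}\right) = -2 + \left(R \left(- \frac{1}{2}\right) + \frac{3}{R}\right) = -2 - \left(\frac{R}{2} - \frac{3}{R}\right) = -2 + \frac{3}{R} - \frac{R}{2}$)
$L{\left(j,f \right)} = - \frac{3 j}{2}$ ($L{\left(j,f \right)} = \left(-2 + \frac{3}{3 - 6} - \frac{3 - 6}{2}\right) j = \left(-2 + \frac{3}{-3} - - \frac{3}{2}\right) j = \left(-2 + 3 \left(- \frac{1}{3}\right) + \frac{3}{2}\right) j = \left(-2 - 1 + \frac{3}{2}\right) j = - \frac{3 j}{2}$)
$\frac{L{\left(-77,96 \right)}}{3305} = \frac{\left(- \frac{3}{2}\right) \left(-77\right)}{3305} = \frac{231}{2} \cdot \frac{1}{3305} = \frac{231}{6610}$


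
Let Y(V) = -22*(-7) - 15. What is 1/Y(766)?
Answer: 1/139 ≈ 0.0071942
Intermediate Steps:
Y(V) = 139 (Y(V) = 154 - 15 = 139)
1/Y(766) = 1/139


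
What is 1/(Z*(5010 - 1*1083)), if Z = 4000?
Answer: 1/15708000 ≈ 6.3662e-8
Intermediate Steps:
1/(Z*(5010 - 1*1083)) = 1/(4000*(5010 - 1*1083)) = 1/(4000*(5010 - 1083)) = (1/4000)/3927 = (1/4000)*(1/3927) = 1/15708000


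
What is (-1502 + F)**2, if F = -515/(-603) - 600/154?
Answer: 4883299234688449/2155837761 ≈ 2.2652e+6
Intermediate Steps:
F = -141245/46431 (F = -515*(-1/603) - 600*1/154 = 515/603 - 300/77 = -141245/46431 ≈ -3.0420)
(-1502 + F)**2 = (-1502 - 141245/46431)**2 = (-69880607/46431)**2 = 4883299234688449/2155837761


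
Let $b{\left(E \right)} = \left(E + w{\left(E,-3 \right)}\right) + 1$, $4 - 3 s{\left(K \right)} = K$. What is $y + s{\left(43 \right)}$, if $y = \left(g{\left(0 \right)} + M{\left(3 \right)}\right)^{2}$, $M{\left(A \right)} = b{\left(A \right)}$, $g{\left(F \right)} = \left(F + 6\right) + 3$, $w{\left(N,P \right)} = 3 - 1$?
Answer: $212$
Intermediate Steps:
$s{\left(K \right)} = \frac{4}{3} - \frac{K}{3}$
$w{\left(N,P \right)} = 2$ ($w{\left(N,P \right)} = 3 - 1 = 2$)
$g{\left(F \right)} = 9 + F$ ($g{\left(F \right)} = \left(6 + F\right) + 3 = 9 + F$)
$b{\left(E \right)} = 3 + E$ ($b{\left(E \right)} = \left(E + 2\right) + 1 = \left(2 + E\right) + 1 = 3 + E$)
$M{\left(A \right)} = 3 + A$
$y = 225$ ($y = \left(\left(9 + 0\right) + \left(3 + 3\right)\right)^{2} = \left(9 + 6\right)^{2} = 15^{2} = 225$)
$y + s{\left(43 \right)} = 225 + \left(\frac{4}{3} - \frac{43}{3}\right) = 225 - 13 = 212$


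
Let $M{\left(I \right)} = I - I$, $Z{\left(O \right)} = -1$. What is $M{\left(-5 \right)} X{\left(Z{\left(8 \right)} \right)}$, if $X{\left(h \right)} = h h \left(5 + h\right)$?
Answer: $0$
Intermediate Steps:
$M{\left(I \right)} = 0$
$X{\left(h \right)} = h^{2} \left(5 + h\right)$
$M{\left(-5 \right)} X{\left(Z{\left(8 \right)} \right)} = 0 \left(-1\right)^{2} \left(5 - 1\right) = 0 \cdot 1 \cdot 4 = 0 \cdot 4 = 0$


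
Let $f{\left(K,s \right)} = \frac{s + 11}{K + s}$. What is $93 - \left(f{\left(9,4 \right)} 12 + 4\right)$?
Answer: $\frac{977}{13} \approx 75.154$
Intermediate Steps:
$f{\left(K,s \right)} = \frac{11 + s}{K + s}$
$93 - \left(f{\left(9,4 \right)} 12 + 4\right) = 93 - \left(\frac{11 + 4}{9 + 4} \cdot 12 + 4\right) = 93 - \left(\frac{1}{13} \cdot 15 \cdot 12 + 4\right) = 93 - \left(\frac{15}{13} \cdot 12 + 4\right) = 93 - \left(\frac{180}{13} + 4\right) = 93 - \frac{232}{13} = \frac{977}{13}$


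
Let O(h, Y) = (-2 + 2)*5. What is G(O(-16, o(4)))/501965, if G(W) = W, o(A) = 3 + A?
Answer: 0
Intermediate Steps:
O(h, Y) = 0 (O(h, Y) = 0*5 = 0)
G(O(-16, o(4)))/501965 = 0/501965 = 0*(1/501965) = 0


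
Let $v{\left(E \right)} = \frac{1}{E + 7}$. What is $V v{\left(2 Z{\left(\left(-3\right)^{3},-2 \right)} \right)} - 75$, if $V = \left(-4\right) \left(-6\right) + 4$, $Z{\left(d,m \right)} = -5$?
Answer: $- \frac{253}{3} \approx -84.333$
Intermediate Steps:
$V = 28$ ($V = 24 + 4 = 28$)
$v{\left(E \right)} = \frac{1}{7 + E}$
$V v{\left(2 Z{\left(\left(-3\right)^{3},-2 \right)} \right)} - 75 = \frac{28}{7 + 2 \left(-5\right)} - 75 = \frac{28}{7 - 10} - 75 = \frac{28}{-3} - 75 = 28 \left(- \frac{1}{3}\right) - 75 = - \frac{28}{3} - 75 = - \frac{253}{3}$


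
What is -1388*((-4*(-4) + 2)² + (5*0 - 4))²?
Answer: -142131200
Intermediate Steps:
-1388*((-4*(-4) + 2)² + (5*0 - 4))² = -1388*((16 + 2)² + (0 - 4))² = -1388*(18² - 4)² = -1388*(324 - 4)² = -1388*320² = -1388*102400 = -142131200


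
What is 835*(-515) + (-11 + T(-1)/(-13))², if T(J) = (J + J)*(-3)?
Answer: -72652024/169 ≈ -4.2989e+5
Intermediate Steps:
T(J) = -6*J (T(J) = (2*J)*(-3) = -6*J)
835*(-515) + (-11 + T(-1)/(-13))² = 835*(-515) + (-11 - 6*(-1)/(-13))² = -430025 + (-11 + 6*(-1/13))² = -430025 + (-11 - 6/13)² = -430025 + (-149/13)² = -430025 + 22201/169 = -72652024/169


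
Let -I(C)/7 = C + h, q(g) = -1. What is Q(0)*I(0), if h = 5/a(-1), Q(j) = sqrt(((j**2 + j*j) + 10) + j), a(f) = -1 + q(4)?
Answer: 35*sqrt(10)/2 ≈ 55.340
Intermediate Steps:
a(f) = -2 (a(f) = -1 - 1 = -2)
Q(j) = sqrt(10 + j + 2*j**2) (Q(j) = sqrt(((j**2 + j**2) + 10) + j) = sqrt((2*j**2 + 10) + j) = sqrt((10 + 2*j**2) + j) = sqrt(10 + j + 2*j**2))
h = -5/2 (h = 5/(-2) = 5*(-1/2) = -5/2 ≈ -2.5000)
I(C) = 35/2 - 7*C (I(C) = -7*(C - 5/2) = -7*(-5/2 + C) = 35/2 - 7*C)
Q(0)*I(0) = sqrt(10 + 0 + 2*0**2)*(35/2 - 7*0) = sqrt(10 + 0 + 2*0)*(35/2 + 0) = sqrt(10 + 0 + 0)*(35/2) = sqrt(10)*(35/2) = 35*sqrt(10)/2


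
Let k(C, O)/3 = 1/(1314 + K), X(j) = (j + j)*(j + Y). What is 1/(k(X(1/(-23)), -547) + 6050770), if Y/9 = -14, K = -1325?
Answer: 11/66558467 ≈ 1.6527e-7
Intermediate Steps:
Y = -126 (Y = 9*(-14) = -126)
X(j) = 2*j*(-126 + j) (X(j) = (j + j)*(j - 126) = (2*j)*(-126 + j) = 2*j*(-126 + j))
k(C, O) = -3/11 (k(C, O) = 3/(1314 - 1325) = 3/(-11) = 3*(-1/11) = -3/11)
1/(k(X(1/(-23)), -547) + 6050770) = 1/(-3/11 + 6050770) = 1/(66558467/11) = 11/66558467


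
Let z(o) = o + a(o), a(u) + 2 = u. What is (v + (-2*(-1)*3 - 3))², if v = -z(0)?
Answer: 25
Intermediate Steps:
a(u) = -2 + u
z(o) = -2 + 2*o (z(o) = o + (-2 + o) = -2 + 2*o)
v = 2 (v = -(-2 + 2*0) = -(-2 + 0) = -1*(-2) = 2)
(v + (-2*(-1)*3 - 3))² = (2 + (-2*(-1)*3 - 3))² = (2 + (2*3 - 3))² = (2 + (6 - 3))² = (2 + 3)² = 5² = 25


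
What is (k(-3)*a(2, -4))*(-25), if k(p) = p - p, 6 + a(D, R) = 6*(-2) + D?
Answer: 0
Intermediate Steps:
a(D, R) = -18 + D (a(D, R) = -6 + (6*(-2) + D) = -6 + (-12 + D) = -18 + D)
k(p) = 0
(k(-3)*a(2, -4))*(-25) = (0*(-18 + 2))*(-25) = (0*(-16))*(-25) = 0*(-25) = 0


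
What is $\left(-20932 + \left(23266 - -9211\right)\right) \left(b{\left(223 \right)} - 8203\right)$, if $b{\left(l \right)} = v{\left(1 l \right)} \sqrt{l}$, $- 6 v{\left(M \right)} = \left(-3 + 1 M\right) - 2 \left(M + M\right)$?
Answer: $-94703635 + 1293040 \sqrt{223} \approx -7.5394 \cdot 10^{7}$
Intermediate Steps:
$v{\left(M \right)} = \frac{1}{2} + \frac{M}{2}$ ($v{\left(M \right)} = - \frac{\left(-3 + 1 M\right) - 2 \left(M + M\right)}{6} = - \frac{\left(-3 + M\right) - 2 \cdot 2 M}{6} = - \frac{\left(-3 + M\right) - 4 M}{6} = - \frac{-3 - 3 M}{6} = \frac{1}{2} + \frac{M}{2}$)
$b{\left(l \right)} = \sqrt{l} \left(\frac{1}{2} + \frac{l}{2}\right)$ ($b{\left(l \right)} = \left(\frac{1}{2} + \frac{1 l}{2}\right) \sqrt{l} = \left(\frac{1}{2} + \frac{l}{2}\right) \sqrt{l} = \sqrt{l} \left(\frac{1}{2} + \frac{l}{2}\right)$)
$\left(-20932 + \left(23266 - -9211\right)\right) \left(b{\left(223 \right)} - 8203\right) = \left(-20932 + \left(23266 - -9211\right)\right) \left(\frac{\sqrt{223} \left(1 + 223\right)}{2} - 8203\right) = \left(-20932 + \left(23266 + 9211\right)\right) \left(\frac{1}{2} \sqrt{223} \cdot 224 - 8203\right) = \left(-20932 + 32477\right) \left(112 \sqrt{223} - 8203\right) = 11545 \left(-8203 + 112 \sqrt{223}\right) = -94703635 + 1293040 \sqrt{223}$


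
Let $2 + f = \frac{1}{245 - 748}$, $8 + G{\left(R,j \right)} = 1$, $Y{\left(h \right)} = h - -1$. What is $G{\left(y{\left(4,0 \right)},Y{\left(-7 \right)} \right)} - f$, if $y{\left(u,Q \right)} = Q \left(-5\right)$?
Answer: $- \frac{2514}{503} \approx -4.998$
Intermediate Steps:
$y{\left(u,Q \right)} = - 5 Q$
$Y{\left(h \right)} = 1 + h$ ($Y{\left(h \right)} = h + 1 = 1 + h$)
$G{\left(R,j \right)} = -7$ ($G{\left(R,j \right)} = -8 + 1 = -7$)
$f = - \frac{1007}{503}$ ($f = -2 + \frac{1}{245 - 748} = -2 + \frac{1}{-503} = -2 - \frac{1}{503} = - \frac{1007}{503} \approx -2.002$)
$G{\left(y{\left(4,0 \right)},Y{\left(-7 \right)} \right)} - f = -7 - - \frac{1007}{503} = -7 + \frac{1007}{503} = - \frac{2514}{503}$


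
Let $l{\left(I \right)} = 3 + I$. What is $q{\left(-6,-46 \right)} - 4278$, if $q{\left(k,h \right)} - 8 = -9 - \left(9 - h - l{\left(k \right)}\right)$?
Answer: $-4337$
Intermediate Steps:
$q{\left(k,h \right)} = -7 + h + k$ ($q{\left(k,h \right)} = 8 - \left(15 - h - k\right) = 8 + \left(-15 + h + k\right) = -7 + h + k$)
$q{\left(-6,-46 \right)} - 4278 = \left(-7 - 46 - 6\right) - 4278 = -59 - 4278 = -4337$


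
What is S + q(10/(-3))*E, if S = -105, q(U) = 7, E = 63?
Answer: 336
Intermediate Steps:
S + q(10/(-3))*E = -105 + 7*63 = -105 + 441 = 336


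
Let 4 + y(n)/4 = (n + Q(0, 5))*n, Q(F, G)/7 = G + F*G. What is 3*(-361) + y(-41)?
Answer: -115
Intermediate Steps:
Q(F, G) = 7*G + 7*F*G (Q(F, G) = 7*(G + F*G) = 7*G + 7*F*G)
y(n) = -16 + 4*n*(35 + n) (y(n) = -16 + 4*((n + 7*5*(1 + 0))*n) = -16 + 4*((n + 7*5*1)*n) = -16 + 4*((n + 35)*n) = -16 + 4*((35 + n)*n) = -16 + 4*(n*(35 + n)) = -16 + 4*n*(35 + n))
3*(-361) + y(-41) = 3*(-361) + (-16 + 4*(-41)² + 140*(-41)) = -1083 + (-16 + 4*1681 - 5740) = -1083 + (-16 + 6724 - 5740) = -1083 + 968 = -115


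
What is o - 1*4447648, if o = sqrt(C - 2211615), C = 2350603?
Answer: -4447648 + 2*sqrt(34747) ≈ -4.4473e+6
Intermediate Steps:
o = 2*sqrt(34747) (o = sqrt(2350603 - 2211615) = sqrt(138988) = 2*sqrt(34747) ≈ 372.81)
o - 1*4447648 = 2*sqrt(34747) - 1*4447648 = 2*sqrt(34747) - 4447648 = -4447648 + 2*sqrt(34747)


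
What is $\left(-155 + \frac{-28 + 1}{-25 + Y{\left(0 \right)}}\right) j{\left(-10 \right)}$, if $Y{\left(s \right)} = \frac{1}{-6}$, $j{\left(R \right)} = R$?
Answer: $\frac{232430}{151} \approx 1539.3$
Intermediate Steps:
$Y{\left(s \right)} = - \frac{1}{6}$
$\left(-155 + \frac{-28 + 1}{-25 + Y{\left(0 \right)}}\right) j{\left(-10 \right)} = \left(-155 + \frac{-28 + 1}{-25 - \frac{1}{6}}\right) \left(-10\right) = \left(-155 - \frac{27}{- \frac{151}{6}}\right) \left(-10\right) = \left(-155 - - \frac{162}{151}\right) \left(-10\right) = \left(-155 + \frac{162}{151}\right) \left(-10\right) = \left(- \frac{23243}{151}\right) \left(-10\right) = \frac{232430}{151}$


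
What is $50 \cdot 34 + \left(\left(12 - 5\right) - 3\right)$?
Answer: $1704$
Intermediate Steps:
$50 \cdot 34 + \left(\left(12 - 5\right) - 3\right) = 1700 + \left(7 - 3\right) = 1700 + 4 = 1704$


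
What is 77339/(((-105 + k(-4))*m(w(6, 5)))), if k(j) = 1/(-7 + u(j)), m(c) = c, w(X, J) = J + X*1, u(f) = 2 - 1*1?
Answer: -464034/6941 ≈ -66.854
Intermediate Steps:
u(f) = 1 (u(f) = 2 - 1 = 1)
w(X, J) = J + X
k(j) = -1/6 (k(j) = 1/(-7 + 1) = 1/(-6) = -1/6)
77339/(((-105 + k(-4))*m(w(6, 5)))) = 77339/(((-105 - 1/6)*(5 + 6))) = 77339/((-631/6*11)) = 77339/(-6941/6) = 77339*(-6/6941) = -464034/6941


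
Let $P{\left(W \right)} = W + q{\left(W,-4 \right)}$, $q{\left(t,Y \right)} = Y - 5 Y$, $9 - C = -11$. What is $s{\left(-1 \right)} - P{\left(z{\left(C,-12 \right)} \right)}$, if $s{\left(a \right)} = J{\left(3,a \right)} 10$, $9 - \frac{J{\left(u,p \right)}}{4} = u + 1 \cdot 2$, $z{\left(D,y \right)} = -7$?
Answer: $151$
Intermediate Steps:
$C = 20$ ($C = 9 - -11 = 9 + 11 = 20$)
$q{\left(t,Y \right)} = - 4 Y$ ($q{\left(t,Y \right)} = Y - 5 Y = - 4 Y$)
$P{\left(W \right)} = 16 + W$ ($P{\left(W \right)} = W - -16 = W + 16 = 16 + W$)
$J{\left(u,p \right)} = 28 - 4 u$ ($J{\left(u,p \right)} = 36 - 4 \left(u + 1 \cdot 2\right) = 36 - 4 \left(u + 2\right) = 36 - 4 \left(2 + u\right) = 36 - \left(8 + 4 u\right) = 28 - 4 u$)
$s{\left(a \right)} = 160$ ($s{\left(a \right)} = \left(28 - 12\right) 10 = 16 \cdot 10 = 160$)
$s{\left(-1 \right)} - P{\left(z{\left(C,-12 \right)} \right)} = 160 - \left(16 - 7\right) = 160 - 9 = 151$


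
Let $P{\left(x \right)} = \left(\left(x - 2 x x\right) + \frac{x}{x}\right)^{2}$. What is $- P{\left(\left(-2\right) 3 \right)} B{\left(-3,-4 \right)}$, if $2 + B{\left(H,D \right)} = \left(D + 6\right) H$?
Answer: $47432$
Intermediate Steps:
$B{\left(H,D \right)} = -2 + H \left(6 + D\right)$ ($B{\left(H,D \right)} = -2 + \left(D + 6\right) H = -2 + \left(6 + D\right) H = -2 + H \left(6 + D\right)$)
$P{\left(x \right)} = \left(1 + x - 2 x^{2}\right)^{2}$ ($P{\left(x \right)} = \left(\left(x - 2 x^{2}\right) + 1\right)^{2} = \left(1 + x - 2 x^{2}\right)^{2}$)
$- P{\left(\left(-2\right) 3 \right)} B{\left(-3,-4 \right)} = - \left(1 - 6 - 2 \left(\left(-2\right) 3\right)^{2}\right)^{2} \left(-2 + 6 \left(-3\right) - -12\right) = - \left(1 - 6 - 2 \left(-6\right)^{2}\right)^{2} \left(-2 - 18 + 12\right) = - \left(1 - 6 - 72\right)^{2} \left(-8\right) = - \left(-77\right)^{2} \left(-8\right) = - 5929 \left(-8\right) = \left(-1\right) \left(-47432\right) = 47432$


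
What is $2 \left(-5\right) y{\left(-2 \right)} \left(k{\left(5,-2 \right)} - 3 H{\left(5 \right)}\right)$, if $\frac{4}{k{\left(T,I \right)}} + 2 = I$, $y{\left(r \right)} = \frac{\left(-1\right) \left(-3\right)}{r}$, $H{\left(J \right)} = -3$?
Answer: $120$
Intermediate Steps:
$y{\left(r \right)} = \frac{3}{r}$
$k{\left(T,I \right)} = \frac{4}{-2 + I}$
$2 \left(-5\right) y{\left(-2 \right)} \left(k{\left(5,-2 \right)} - 3 H{\left(5 \right)}\right) = 2 \left(-5\right) \frac{3}{-2} \left(\frac{4}{-2 - 2} - -9\right) = - 10 \cdot 3 \left(- \frac{1}{2}\right) \left(\frac{4}{-4} + 9\right) = \left(-10\right) \left(- \frac{3}{2}\right) \left(4 \left(- \frac{1}{4}\right) + 9\right) = 15 \left(-1 + 9\right) = 15 \cdot 8 = 120$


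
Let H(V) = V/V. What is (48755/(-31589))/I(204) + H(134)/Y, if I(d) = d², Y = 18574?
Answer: 204516227/12208762861488 ≈ 1.6752e-5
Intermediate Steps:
H(V) = 1
(48755/(-31589))/I(204) + H(134)/Y = (48755/(-31589))/(204²) + 1/18574 = (48755*(-1/31589))/41616 + 1*(1/18574) = -48755/31589*1/41616 + 1/18574 = -48755/1314607824 + 1/18574 = 204516227/12208762861488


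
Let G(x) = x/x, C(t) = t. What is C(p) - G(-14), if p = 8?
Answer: 7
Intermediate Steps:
G(x) = 1
C(p) - G(-14) = 8 - 1*1 = 8 - 1 = 7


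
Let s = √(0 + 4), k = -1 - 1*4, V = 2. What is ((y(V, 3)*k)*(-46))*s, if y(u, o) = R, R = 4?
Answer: 1840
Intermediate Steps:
k = -5 (k = -1 - 4 = -5)
y(u, o) = 4
s = 2 (s = √4 = 2)
((y(V, 3)*k)*(-46))*s = ((4*(-5))*(-46))*2 = -20*(-46)*2 = 920*2 = 1840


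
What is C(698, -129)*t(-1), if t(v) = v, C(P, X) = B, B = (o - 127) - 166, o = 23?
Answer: 270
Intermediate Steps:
B = -270 (B = (23 - 127) - 166 = -104 - 166 = -270)
C(P, X) = -270
C(698, -129)*t(-1) = -270*(-1) = 270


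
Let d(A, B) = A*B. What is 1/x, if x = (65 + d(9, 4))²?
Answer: 1/10201 ≈ 9.8030e-5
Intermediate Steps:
x = 10201 (x = (65 + 9*4)² = (65 + 36)² = 101² = 10201)
1/x = 1/10201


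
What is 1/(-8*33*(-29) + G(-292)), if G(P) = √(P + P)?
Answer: 957/7326865 - I*√146/29307460 ≈ 0.00013062 - 4.1229e-7*I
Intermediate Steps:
G(P) = √2*√P (G(P) = √(2*P) = √2*√P)
1/(-8*33*(-29) + G(-292)) = 1/(-8*33*(-29) + √2*√(-292)) = 1/(-264*(-29) + √2*(2*I*√73)) = 1/(7656 + 2*I*√146)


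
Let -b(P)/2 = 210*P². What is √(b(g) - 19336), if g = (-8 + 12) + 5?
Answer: 2*I*√13339 ≈ 230.99*I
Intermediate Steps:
g = 9 (g = 4 + 5 = 9)
b(P) = -420*P²
√(b(g) - 19336) = √(-420*9² - 19336) = √(-420*81 - 19336) = √(-34020 - 19336) = √(-53356) = 2*I*√13339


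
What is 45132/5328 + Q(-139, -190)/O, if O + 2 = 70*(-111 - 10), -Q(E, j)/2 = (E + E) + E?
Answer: 328051/39183 ≈ 8.3723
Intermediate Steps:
Q(E, j) = -6*E (Q(E, j) = -2*((E + E) + E) = -2*(2*E + E) = -6*E)
O = -8472 (O = -2 + 70*(-111 - 10) = -2 + 70*(-121) = -2 - 8470 = -8472)
45132/5328 + Q(-139, -190)/O = 45132/5328 - 6*(-139)/(-8472) = 45132*(1/5328) + 834*(-1/8472) = 3761/444 - 139/1412 = 328051/39183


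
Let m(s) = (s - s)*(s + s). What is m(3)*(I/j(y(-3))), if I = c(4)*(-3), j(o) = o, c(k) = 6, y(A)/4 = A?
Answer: 0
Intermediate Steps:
y(A) = 4*A
m(s) = 0 (m(s) = 0*(2*s) = 0)
I = -18 (I = 6*(-3) = -18)
m(3)*(I/j(y(-3))) = 0*(-18/(4*(-3))) = 0*(-18/(-12)) = 0*(-18*(-1/12)) = 0*(3/2) = 0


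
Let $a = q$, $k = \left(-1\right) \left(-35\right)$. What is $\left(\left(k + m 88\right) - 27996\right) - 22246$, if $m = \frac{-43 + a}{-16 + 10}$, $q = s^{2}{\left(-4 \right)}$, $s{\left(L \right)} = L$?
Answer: $-49811$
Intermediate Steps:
$k = 35$
$q = 16$ ($q = \left(-4\right)^{2} = 16$)
$a = 16$
$m = \frac{9}{2}$ ($m = \frac{-43 + 16}{-16 + 10} = - \frac{27}{-6} = \left(-27\right) \left(- \frac{1}{6}\right) = \frac{9}{2} \approx 4.5$)
$\left(\left(k + m 88\right) - 27996\right) - 22246 = \left(\left(35 + \frac{9}{2} \cdot 88\right) - 27996\right) - 22246 = \left(\left(35 + 396\right) - 27996\right) - 22246 = \left(431 - 27996\right) - 22246 = -27565 - 22246 = -49811$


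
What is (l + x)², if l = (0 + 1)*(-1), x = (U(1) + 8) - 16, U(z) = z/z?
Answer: 64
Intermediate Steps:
U(z) = 1
x = -7 (x = (1 + 8) - 16 = 9 - 16 = -7)
l = -1 (l = 1*(-1) = -1)
(l + x)² = (-1 - 7)² = (-8)² = 64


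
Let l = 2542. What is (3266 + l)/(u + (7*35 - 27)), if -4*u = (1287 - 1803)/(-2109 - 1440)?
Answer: 56784/2131 ≈ 26.647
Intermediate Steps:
u = -43/1183 (u = -(1287 - 1803)/(4*(-2109 - 1440)) = -(-129)/(-3549) = -(-129)*(-1)/3549 = -¼*172/1183 = -43/1183 ≈ -0.036348)
(3266 + l)/(u + (7*35 - 27)) = (3266 + 2542)/(-43/1183 + (7*35 - 27)) = 5808/(-43/1183 + (245 - 27)) = 5808/(-43/1183 + 218) = 5808/(257851/1183) = 5808*(1183/257851) = 56784/2131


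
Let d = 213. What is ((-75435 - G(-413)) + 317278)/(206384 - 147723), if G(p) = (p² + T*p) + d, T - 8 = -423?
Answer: -100334/58661 ≈ -1.7104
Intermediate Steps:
T = -415 (T = 8 - 423 = -415)
G(p) = 213 + p² - 415*p (G(p) = (p² - 415*p) + 213 = 213 + p² - 415*p)
((-75435 - G(-413)) + 317278)/(206384 - 147723) = ((-75435 - (213 + (-413)² - 415*(-413))) + 317278)/(206384 - 147723) = ((-75435 - (213 + 170569 + 171395)) + 317278)/58661 = ((-75435 - 1*342177) + 317278)*(1/58661) = ((-75435 - 342177) + 317278)*(1/58661) = (-417612 + 317278)*(1/58661) = -100334*1/58661 = -100334/58661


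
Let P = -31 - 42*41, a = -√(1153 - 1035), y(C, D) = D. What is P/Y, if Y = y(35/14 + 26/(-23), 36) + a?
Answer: -31554/589 - 1753*√118/1178 ≈ -69.737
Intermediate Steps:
a = -√118 ≈ -10.863
Y = 36 - √118 ≈ 25.137
P = -1753 (P = -31 - 1722 = -1753)
P/Y = -1753/(36 - √118)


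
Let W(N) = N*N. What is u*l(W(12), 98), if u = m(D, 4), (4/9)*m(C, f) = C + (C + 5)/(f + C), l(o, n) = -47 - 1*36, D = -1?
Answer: -249/4 ≈ -62.250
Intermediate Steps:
W(N) = N²
l(o, n) = -83 (l(o, n) = -47 - 36 = -83)
m(C, f) = 9*C/4 + 9*(5 + C)/(4*(C + f)) (m(C, f) = 9*(C + (C + 5)/(f + C))/4 = 9*(C + (5 + C)/(C + f))/4 = 9*C/4 + 9*(5 + C)/(4*(C + f)))
u = ¾ (u = 9*(5 - 1 + (-1)² - 1*4)/(4*(-1 + 4)) = (9/4)*(5 - 1 + 1 - 4)/3 = (9/4)*(⅓)*1 = ¾ ≈ 0.75000)
u*l(W(12), 98) = (¾)*(-83) = -249/4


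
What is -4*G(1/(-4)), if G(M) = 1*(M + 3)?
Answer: -11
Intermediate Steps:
G(M) = 3 + M (G(M) = 1*(3 + M) = 3 + M)
-4*G(1/(-4)) = -4*(3 + 1/(-4)) = -4*(3 - ¼) = -4*11/4 = -11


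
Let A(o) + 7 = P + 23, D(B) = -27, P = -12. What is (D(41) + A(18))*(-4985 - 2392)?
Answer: 169671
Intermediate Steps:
A(o) = 4 (A(o) = -7 + (-12 + 23) = -7 + 11 = 4)
(D(41) + A(18))*(-4985 - 2392) = (-27 + 4)*(-4985 - 2392) = -23*(-7377) = 169671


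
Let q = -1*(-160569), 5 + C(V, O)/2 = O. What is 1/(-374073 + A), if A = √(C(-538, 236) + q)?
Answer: -124691/46643482766 - √161031/139930448298 ≈ -2.6761e-6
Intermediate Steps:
C(V, O) = -10 + 2*O
q = 160569
A = √161031 (A = √((-10 + 2*236) + 160569) = √((-10 + 472) + 160569) = √(462 + 160569) = √161031 ≈ 401.29)
1/(-374073 + A) = 1/(-374073 + √161031)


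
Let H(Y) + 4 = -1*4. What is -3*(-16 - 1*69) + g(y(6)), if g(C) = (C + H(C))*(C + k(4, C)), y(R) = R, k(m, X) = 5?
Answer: 233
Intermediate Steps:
H(Y) = -8 (H(Y) = -4 - 1*4 = -4 - 4 = -8)
g(C) = (-8 + C)*(5 + C) (g(C) = (C - 8)*(C + 5) = (-8 + C)*(5 + C))
-3*(-16 - 1*69) + g(y(6)) = -3*(-16 - 1*69) + (-40 + 6² - 3*6) = -3*(-16 - 69) + (-40 + 36 - 18) = -3*(-85) - 22 = 255 - 22 = 233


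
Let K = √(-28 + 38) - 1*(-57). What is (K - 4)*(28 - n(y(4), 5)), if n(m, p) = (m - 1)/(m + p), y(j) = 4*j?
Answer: 10123/7 + 191*√10/7 ≈ 1532.4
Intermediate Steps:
n(m, p) = (-1 + m)/(m + p)
K = 57 + √10 (K = √10 + 57 = 57 + √10 ≈ 60.162)
(K - 4)*(28 - n(y(4), 5)) = ((57 + √10) - 4)*(28 - (-1 + 4*4)/(4*4 + 5)) = (53 + √10)*(28 - (-1 + 16)/(16 + 5)) = (53 + √10)*(28 - 15/21) = (53 + √10)*(28 - 1*5/7) = (53 + √10)*(28 - 5/7) = (53 + √10)*(191/7) = 10123/7 + 191*√10/7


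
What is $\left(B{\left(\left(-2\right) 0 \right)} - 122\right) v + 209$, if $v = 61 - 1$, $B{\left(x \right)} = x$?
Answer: $-7111$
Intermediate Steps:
$v = 60$ ($v = 61 - 1 = 60$)
$\left(B{\left(\left(-2\right) 0 \right)} - 122\right) v + 209 = \left(\left(-2\right) 0 - 122\right) 60 + 209 = \left(0 - 122\right) 60 + 209 = \left(-122\right) 60 + 209 = -7320 + 209 = -7111$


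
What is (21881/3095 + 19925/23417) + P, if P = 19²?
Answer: 26737752267/72475615 ≈ 368.92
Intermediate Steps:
P = 361
(21881/3095 + 19925/23417) + P = (21881/3095 + 19925/23417) + 361 = 574055252/72475615 + 361 = 26737752267/72475615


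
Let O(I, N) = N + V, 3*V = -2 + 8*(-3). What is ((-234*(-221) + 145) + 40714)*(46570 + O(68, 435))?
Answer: 13051774697/3 ≈ 4.3506e+9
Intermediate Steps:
V = -26/3 (V = (-2 + 8*(-3))/3 = (-2 - 24)/3 = (⅓)*(-26) = -26/3 ≈ -8.6667)
O(I, N) = -26/3 + N (O(I, N) = N - 26/3 = -26/3 + N)
((-234*(-221) + 145) + 40714)*(46570 + O(68, 435)) = ((-234*(-221) + 145) + 40714)*(46570 + (-26/3 + 435)) = ((51714 + 145) + 40714)*(46570 + 1279/3) = (51859 + 40714)*(140989/3) = 92573*(140989/3) = 13051774697/3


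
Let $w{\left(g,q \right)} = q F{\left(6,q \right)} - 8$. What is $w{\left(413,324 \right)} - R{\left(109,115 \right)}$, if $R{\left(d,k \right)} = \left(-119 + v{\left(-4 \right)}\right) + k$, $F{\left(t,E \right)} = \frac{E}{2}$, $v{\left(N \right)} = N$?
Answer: $52488$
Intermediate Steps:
$F{\left(t,E \right)} = \frac{E}{2}$ ($F{\left(t,E \right)} = E \frac{1}{2} = \frac{E}{2}$)
$w{\left(g,q \right)} = -8 + \frac{q^{2}}{2}$ ($w{\left(g,q \right)} = q \frac{q}{2} - 8 = \frac{q^{2}}{2} - 8 = -8 + \frac{q^{2}}{2}$)
$R{\left(d,k \right)} = -123 + k$ ($R{\left(d,k \right)} = \left(-119 - 4\right) + k = -123 + k$)
$w{\left(413,324 \right)} - R{\left(109,115 \right)} = \left(-8 + \frac{324^{2}}{2}\right) - \left(-123 + 115\right) = \left(-8 + \frac{1}{2} \cdot 104976\right) - -8 = \left(-8 + 52488\right) + 8 = 52480 + 8 = 52488$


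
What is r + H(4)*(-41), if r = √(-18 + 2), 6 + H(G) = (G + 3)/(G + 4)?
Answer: 1681/8 + 4*I ≈ 210.13 + 4.0*I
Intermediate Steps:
H(G) = -6 + (3 + G)/(4 + G) (H(G) = -6 + (G + 3)/(G + 4) = -6 + (3 + G)/(4 + G))
r = 4*I (r = √(-16) = 4*I ≈ 4.0*I)
r + H(4)*(-41) = 4*I + ((-21 - 5*4)/(4 + 4))*(-41) = 4*I + ((-21 - 20)/8)*(-41) = 4*I + ((⅛)*(-41))*(-41) = 4*I - 41/8*(-41) = 4*I + 1681/8 = 1681/8 + 4*I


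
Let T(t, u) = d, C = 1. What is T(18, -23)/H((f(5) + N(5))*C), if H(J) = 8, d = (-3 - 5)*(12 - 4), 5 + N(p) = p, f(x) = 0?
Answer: -8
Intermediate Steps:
N(p) = -5 + p
d = -64 (d = -8*8 = -64)
T(t, u) = -64
T(18, -23)/H((f(5) + N(5))*C) = -64/8 = -64*⅛ = -8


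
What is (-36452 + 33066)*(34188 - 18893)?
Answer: -51788870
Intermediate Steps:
(-36452 + 33066)*(34188 - 18893) = -3386*15295 = -51788870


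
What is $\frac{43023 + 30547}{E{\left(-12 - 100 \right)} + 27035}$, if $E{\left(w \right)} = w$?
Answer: $\frac{73570}{26923} \approx 2.7326$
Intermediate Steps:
$\frac{43023 + 30547}{E{\left(-12 - 100 \right)} + 27035} = \frac{43023 + 30547}{\left(-12 - 100\right) + 27035} = \frac{73570}{-112 + 27035} = \frac{73570}{26923}$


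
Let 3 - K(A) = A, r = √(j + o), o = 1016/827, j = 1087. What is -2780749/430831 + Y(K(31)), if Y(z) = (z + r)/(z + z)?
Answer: -5130667/861662 - √744271055/46312 ≈ -6.5435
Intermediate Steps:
o = 1016/827 (o = 1016*(1/827) = 1016/827 ≈ 1.2285)
r = √744271055/827 (r = √(1087 + 1016/827) = √(899965/827) = √744271055/827 ≈ 32.988)
K(A) = 3 - A
Y(z) = (z + √744271055/827)/(2*z) (Y(z) = (z + √744271055/827)/(z + z) = (z + √744271055/827)/((2*z)) = (z + √744271055/827)*(1/(2*z)) = (z + √744271055/827)/(2*z))
-2780749/430831 + Y(K(31)) = -2780749/430831 + (√744271055 + 827*(3 - 1*31))/(1654*(3 - 1*31)) = -2780749*1/430831 + (√744271055 + 827*(3 - 31))/(1654*(3 - 31)) = -2780749/430831 + (1/1654)*(√744271055 + 827*(-28))/(-28) = -2780749/430831 + (1/1654)*(-1/28)*(√744271055 - 23156) = -2780749/430831 + (1/1654)*(-1/28)*(-23156 + √744271055) = -2780749/430831 + (½ - √744271055/46312) = -5130667/861662 - √744271055/46312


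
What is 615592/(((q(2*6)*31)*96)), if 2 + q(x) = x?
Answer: 76949/3720 ≈ 20.685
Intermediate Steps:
q(x) = -2 + x
615592/(((q(2*6)*31)*96)) = 615592/((((-2 + 2*6)*31)*96)) = 615592/((((-2 + 12)*31)*96)) = 615592/(((10*31)*96)) = 615592/((310*96)) = 615592/29760 = 615592*(1/29760) = 76949/3720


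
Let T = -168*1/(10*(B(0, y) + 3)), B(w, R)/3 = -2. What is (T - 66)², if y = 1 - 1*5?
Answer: 91204/25 ≈ 3648.2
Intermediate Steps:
y = -4 (y = 1 - 5 = -4)
B(w, R) = -6 (B(w, R) = 3*(-2) = -6)
T = 28/5 (T = -168*1/(10*(-6 + 3)) = -168/((-3*10)) = -168/(-30) = -168*(-1/30) = 28/5 ≈ 5.6000)
(T - 66)² = (28/5 - 66)² = (-302/5)² = 91204/25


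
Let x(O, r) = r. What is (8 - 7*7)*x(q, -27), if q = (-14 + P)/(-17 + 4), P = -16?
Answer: 1107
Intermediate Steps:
q = 30/13 (q = (-14 - 16)/(-17 + 4) = -30/(-13) = -30*(-1/13) = 30/13 ≈ 2.3077)
(8 - 7*7)*x(q, -27) = (8 - 7*7)*(-27) = (8 - 49)*(-27) = -41*(-27) = 1107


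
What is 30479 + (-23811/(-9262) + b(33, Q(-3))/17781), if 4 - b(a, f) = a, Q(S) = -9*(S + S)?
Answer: 5019937145731/164687622 ≈ 30482.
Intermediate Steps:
Q(S) = -18*S
b(a, f) = 4 - a
30479 + (-23811/(-9262) + b(33, Q(-3))/17781) = 30479 + (-23811/(-9262) + (4 - 1*33)/17781) = 30479 + (-23811*(-1/9262) + (4 - 33)*(1/17781)) = 30479 + (23811/9262 - 29*1/17781) = 30479 + (23811/9262 - 29/17781) = 30479 + 423114793/164687622 = 5019937145731/164687622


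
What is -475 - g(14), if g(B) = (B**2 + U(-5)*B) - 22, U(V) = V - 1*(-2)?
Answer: -607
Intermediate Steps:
U(V) = 2 + V (U(V) = V + 2 = 2 + V)
g(B) = -22 + B**2 - 3*B (g(B) = (B**2 + (2 - 5)*B) - 22 = (B**2 - 3*B) - 22 = -22 + B**2 - 3*B)
-475 - g(14) = -475 - (-22 + 14**2 - 3*14) = -475 - (-22 + 196 - 42) = -475 - 1*132 = -475 - 132 = -607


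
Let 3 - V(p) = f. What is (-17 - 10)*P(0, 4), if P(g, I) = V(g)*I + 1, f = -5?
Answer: -891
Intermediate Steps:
V(p) = 8 (V(p) = 3 - 1*(-5) = 3 + 5 = 8)
P(g, I) = 1 + 8*I (P(g, I) = 8*I + 1 = 1 + 8*I)
(-17 - 10)*P(0, 4) = (-17 - 10)*(1 + 8*4) = -27*(1 + 32) = -27*33 = -891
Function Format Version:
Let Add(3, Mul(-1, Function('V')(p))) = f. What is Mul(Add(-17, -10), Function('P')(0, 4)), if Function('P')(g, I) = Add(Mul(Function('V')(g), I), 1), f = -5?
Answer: -891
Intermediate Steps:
Function('V')(p) = 8 (Function('V')(p) = Add(3, Mul(-1, -5)) = Add(3, 5) = 8)
Function('P')(g, I) = Add(1, Mul(8, I)) (Function('P')(g, I) = Add(Mul(8, I), 1) = Add(1, Mul(8, I)))
Mul(Add(-17, -10), Function('P')(0, 4)) = Mul(Add(-17, -10), Add(1, Mul(8, 4))) = Mul(-27, Add(1, 32)) = Mul(-27, 33) = -891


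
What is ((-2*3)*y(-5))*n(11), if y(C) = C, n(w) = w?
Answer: 330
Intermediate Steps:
((-2*3)*y(-5))*n(11) = (-2*3*(-5))*11 = -6*(-5)*11 = 30*11 = 330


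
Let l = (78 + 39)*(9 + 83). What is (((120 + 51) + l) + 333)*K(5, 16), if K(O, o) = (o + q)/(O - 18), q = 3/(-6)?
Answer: -174654/13 ≈ -13435.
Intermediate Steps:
q = -1/2 (q = 3*(-1/6) = -1/2 ≈ -0.50000)
K(O, o) = (-1/2 + o)/(-18 + O) (K(O, o) = (o - 1/2)/(O - 18) = (-1/2 + o)/(-18 + O))
l = 10764 (l = 117*92 = 10764)
(((120 + 51) + l) + 333)*K(5, 16) = (((120 + 51) + 10764) + 333)*((-1/2 + 16)/(-18 + 5)) = ((171 + 10764) + 333)*((31/2)/(-13)) = (10935 + 333)*(-1/13*31/2) = 11268*(-31/26) = -174654/13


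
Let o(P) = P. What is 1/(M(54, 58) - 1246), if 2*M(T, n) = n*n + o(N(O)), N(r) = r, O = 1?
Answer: 2/873 ≈ 0.0022909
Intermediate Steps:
M(T, n) = 1/2 + n**2/2 (M(T, n) = (n*n + 1)/2 = (n**2 + 1)/2 = (1 + n**2)/2 = 1/2 + n**2/2)
1/(M(54, 58) - 1246) = 1/((1/2 + (1/2)*58**2) - 1246) = 1/((1/2 + (1/2)*3364) - 1246) = 1/((1/2 + 1682) - 1246) = 1/(3365/2 - 1246) = 1/(873/2) = 2/873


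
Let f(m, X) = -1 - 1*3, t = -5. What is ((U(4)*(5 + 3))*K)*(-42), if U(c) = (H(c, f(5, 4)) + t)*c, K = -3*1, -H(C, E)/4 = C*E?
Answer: 237888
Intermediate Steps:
f(m, X) = -4 (f(m, X) = -1 - 3 = -4)
H(C, E) = -4*C*E
K = -3
U(c) = c*(-5 + 16*c) (U(c) = (-4*c*(-4) - 5)*c = (16*c - 5)*c = (-5 + 16*c)*c = c*(-5 + 16*c))
((U(4)*(5 + 3))*K)*(-42) = (((4*(-5 + 16*4))*(5 + 3))*(-3))*(-42) = (((4*(-5 + 64))*8)*(-3))*(-42) = (((4*59)*8)*(-3))*(-42) = ((236*8)*(-3))*(-42) = (1888*(-3))*(-42) = -5664*(-42) = 237888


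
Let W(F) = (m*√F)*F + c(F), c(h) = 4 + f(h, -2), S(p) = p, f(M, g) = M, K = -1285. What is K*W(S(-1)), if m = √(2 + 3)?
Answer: -3855 + 1285*I*√5 ≈ -3855.0 + 2873.3*I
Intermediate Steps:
m = √5 ≈ 2.2361
c(h) = 4 + h
W(F) = 4 + F + √5*F^(3/2) (W(F) = (√5*√F)*F + (4 + F) = √5*F^(3/2) + (4 + F) = 4 + F + √5*F^(3/2))
K*W(S(-1)) = -1285*(4 - 1 + √5*(-1)^(3/2)) = -1285*(4 - 1 + √5*(-I)) = -1285*(4 - 1 - I*√5) = -1285*(3 - I*√5) = -3855 + 1285*I*√5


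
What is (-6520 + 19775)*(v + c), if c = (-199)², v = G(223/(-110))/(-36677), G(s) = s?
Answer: 38504340253013/73354 ≈ 5.2491e+8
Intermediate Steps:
v = 223/4034470 (v = (223/(-110))/(-36677) = (223*(-1/110))*(-1/36677) = -223/110*(-1/36677) = 223/4034470 ≈ 5.5274e-5)
c = 39601
(-6520 + 19775)*(v + c) = (-6520 + 19775)*(223/4034470 + 39601) = 13255*(159769046693/4034470) = 38504340253013/73354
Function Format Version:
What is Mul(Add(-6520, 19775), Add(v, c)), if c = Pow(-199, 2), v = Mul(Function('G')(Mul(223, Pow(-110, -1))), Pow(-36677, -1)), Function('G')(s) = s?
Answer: Rational(38504340253013, 73354) ≈ 5.2491e+8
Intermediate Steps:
v = Rational(223, 4034470) (v = Mul(Mul(223, Pow(-110, -1)), Pow(-36677, -1)) = Mul(Mul(223, Rational(-1, 110)), Rational(-1, 36677)) = Mul(Rational(-223, 110), Rational(-1, 36677)) = Rational(223, 4034470) ≈ 5.5274e-5)
c = 39601
Mul(Add(-6520, 19775), Add(v, c)) = Mul(Add(-6520, 19775), Add(Rational(223, 4034470), 39601)) = Mul(13255, Rational(159769046693, 4034470)) = Rational(38504340253013, 73354)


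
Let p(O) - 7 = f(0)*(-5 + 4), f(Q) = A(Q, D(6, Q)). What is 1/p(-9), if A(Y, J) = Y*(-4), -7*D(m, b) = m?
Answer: ⅐ ≈ 0.14286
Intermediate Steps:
D(m, b) = -m/7
A(Y, J) = -4*Y
f(Q) = -4*Q
p(O) = 7 (p(O) = 7 + (-4*0)*(-5 + 4) = 7 + 0*(-1) = 7 + 0 = 7)
1/p(-9) = 1/7 = ⅐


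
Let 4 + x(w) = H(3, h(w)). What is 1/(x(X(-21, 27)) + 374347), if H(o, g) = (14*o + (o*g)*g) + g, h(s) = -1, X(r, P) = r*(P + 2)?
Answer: 1/374387 ≈ 2.6710e-6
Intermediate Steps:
X(r, P) = r*(2 + P)
H(o, g) = g + 14*o + o*g² (H(o, g) = (14*o + (g*o)*g) + g = (14*o + o*g²) + g = g + 14*o + o*g²)
x(w) = 40 (x(w) = -4 + (-1 + 14*3 + 3*(-1)²) = -4 + (-1 + 42 + 3*1) = -4 + (-1 + 42 + 3) = -4 + 44 = 40)
1/(x(X(-21, 27)) + 374347) = 1/(40 + 374347) = 1/374387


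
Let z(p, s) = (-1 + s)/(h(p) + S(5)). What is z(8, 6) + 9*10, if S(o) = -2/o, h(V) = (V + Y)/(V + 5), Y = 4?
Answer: 3385/34 ≈ 99.559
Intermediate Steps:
h(V) = (4 + V)/(5 + V) (h(V) = (V + 4)/(V + 5) = (4 + V)/(5 + V))
z(p, s) = (-1 + s)/(-⅖ + (4 + p)/(5 + p)) (z(p, s) = (-1 + s)/((4 + p)/(5 + p) - 2/5) = (-1 + s)/((4 + p)/(5 + p) - 2*⅕) = (-1 + s)/((4 + p)/(5 + p) - ⅖) = (-1 + s)/(-⅖ + (4 + p)/(5 + p)))
z(8, 6) + 9*10 = 5*(-1 + 6)*(5 + 8)/(10 + 3*8) + 9*10 = 5*5*13/(10 + 24) + 90 = 5*5*13/34 + 90 = 5*(1/34)*5*13 + 90 = 325/34 + 90 = 3385/34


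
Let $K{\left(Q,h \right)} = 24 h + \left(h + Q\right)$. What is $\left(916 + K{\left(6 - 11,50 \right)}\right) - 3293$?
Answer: $-1132$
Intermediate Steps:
$K{\left(Q,h \right)} = Q + 25 h$ ($K{\left(Q,h \right)} = 24 h + \left(Q + h\right) = Q + 25 h$)
$\left(916 + K{\left(6 - 11,50 \right)}\right) - 3293 = \left(916 + \left(\left(6 - 11\right) + 25 \cdot 50\right)\right) - 3293 = \left(916 + \left(-5 + 1250\right)\right) - 3293 = \left(916 + 1245\right) - 3293 = 2161 - 3293 = -1132$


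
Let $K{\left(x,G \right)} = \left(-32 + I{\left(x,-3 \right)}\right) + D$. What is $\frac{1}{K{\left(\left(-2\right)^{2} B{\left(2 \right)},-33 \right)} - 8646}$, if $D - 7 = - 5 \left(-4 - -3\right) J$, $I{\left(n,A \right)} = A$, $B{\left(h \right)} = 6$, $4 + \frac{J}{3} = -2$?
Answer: $- \frac{1}{8764} \approx -0.0001141$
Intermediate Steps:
$J = -18$ ($J = -12 + 3 \left(-2\right) = -12 - 6 = -18$)
$D = -83$ ($D = 7 + - 5 \left(-4 - -3\right) \left(-18\right) = 7 + - 5 \left(-4 + 3\right) \left(-18\right) = 7 + \left(-5\right) \left(-1\right) \left(-18\right) = 7 + 5 \left(-18\right) = 7 - 90 = -83$)
$K{\left(x,G \right)} = -118$ ($K{\left(x,G \right)} = \left(-32 - 3\right) - 83 = -35 - 83 = -118$)
$\frac{1}{K{\left(\left(-2\right)^{2} B{\left(2 \right)},-33 \right)} - 8646} = \frac{1}{-118 - 8646} = \frac{1}{-8764} = - \frac{1}{8764}$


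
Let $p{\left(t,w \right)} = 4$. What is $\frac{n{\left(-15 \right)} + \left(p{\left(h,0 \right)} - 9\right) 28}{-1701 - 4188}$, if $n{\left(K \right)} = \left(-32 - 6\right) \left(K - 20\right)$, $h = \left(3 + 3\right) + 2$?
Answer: $- \frac{1190}{5889} \approx -0.20207$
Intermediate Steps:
$h = 8$ ($h = 6 + 2 = 8$)
$n{\left(K \right)} = 760 - 38 K$ ($n{\left(K \right)} = - 38 \left(-20 + K\right) = 760 - 38 K$)
$\frac{n{\left(-15 \right)} + \left(p{\left(h,0 \right)} - 9\right) 28}{-1701 - 4188} = \frac{\left(760 - -570\right) + \left(4 - 9\right) 28}{-1701 - 4188} = \frac{\left(760 + 570\right) - 140}{-5889} = \left(1330 - 140\right) \left(- \frac{1}{5889}\right) = 1190 \left(- \frac{1}{5889}\right) = - \frac{1190}{5889}$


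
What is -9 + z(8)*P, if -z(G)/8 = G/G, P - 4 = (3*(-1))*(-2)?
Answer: -89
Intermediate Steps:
P = 10 (P = 4 + (3*(-1))*(-2) = 4 - 3*(-2) = 4 + 6 = 10)
z(G) = -8 (z(G) = -8*G/G = -8*1 = -8)
-9 + z(8)*P = -9 - 8*10 = -9 - 80 = -89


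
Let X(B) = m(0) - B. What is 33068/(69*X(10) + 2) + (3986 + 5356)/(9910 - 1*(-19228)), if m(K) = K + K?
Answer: -119638511/2505868 ≈ -47.743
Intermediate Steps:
m(K) = 2*K
X(B) = -B (X(B) = 2*0 - B = 0 - B = -B)
33068/(69*X(10) + 2) + (3986 + 5356)/(9910 - 1*(-19228)) = 33068/(69*(-1*10) + 2) + (3986 + 5356)/(9910 - 1*(-19228)) = 33068/(69*(-10) + 2) + 9342/(9910 + 19228) = 33068/(-690 + 2) + 9342/29138 = 33068/(-688) + 9342*(1/29138) = 33068*(-1/688) + 4671/14569 = -8267/172 + 4671/14569 = -119638511/2505868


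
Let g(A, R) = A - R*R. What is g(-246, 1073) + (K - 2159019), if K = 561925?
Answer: -2748669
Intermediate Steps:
g(A, R) = A - R²
g(-246, 1073) + (K - 2159019) = (-246 - 1*1073²) + (561925 - 2159019) = (-246 - 1*1151329) - 1597094 = (-246 - 1151329) - 1597094 = -1151575 - 1597094 = -2748669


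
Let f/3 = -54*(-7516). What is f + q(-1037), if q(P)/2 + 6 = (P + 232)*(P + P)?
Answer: 4556720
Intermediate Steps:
f = 1217592 (f = 3*(-54*(-7516)) = 3*405864 = 1217592)
q(P) = -12 + 4*P*(232 + P) (q(P) = -12 + 2*((P + 232)*(P + P)) = -12 + 2*((232 + P)*(2*P)) = -12 + 2*(2*P*(232 + P)) = -12 + 4*P*(232 + P))
f + q(-1037) = 1217592 + (-12 + 4*(-1037)² + 928*(-1037)) = 1217592 + (-12 + 4*1075369 - 962336) = 1217592 + (-12 + 4301476 - 962336) = 1217592 + 3339128 = 4556720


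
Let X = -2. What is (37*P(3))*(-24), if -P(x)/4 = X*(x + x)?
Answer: -42624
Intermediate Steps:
P(x) = 16*x (P(x) = -(-8)*(x + x) = -(-8)*2*x = -(-16)*x = 16*x)
(37*P(3))*(-24) = (37*(16*3))*(-24) = (37*48)*(-24) = 1776*(-24) = -42624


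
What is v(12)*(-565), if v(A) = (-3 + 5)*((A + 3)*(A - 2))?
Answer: -169500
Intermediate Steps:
v(A) = 2*(-2 + A)*(3 + A) (v(A) = 2*((3 + A)*(-2 + A)) = 2*((-2 + A)*(3 + A)) = 2*(-2 + A)*(3 + A))
v(12)*(-565) = (-12 + 2*12 + 2*12²)*(-565) = (-12 + 24 + 2*144)*(-565) = (-12 + 24 + 288)*(-565) = 300*(-565) = -169500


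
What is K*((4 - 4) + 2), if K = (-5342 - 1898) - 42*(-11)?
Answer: -13556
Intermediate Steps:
K = -6778 (K = -7240 + 462 = -6778)
K*((4 - 4) + 2) = -6778*((4 - 4) + 2) = -6778*(0 + 2) = -6778*2 = -13556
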